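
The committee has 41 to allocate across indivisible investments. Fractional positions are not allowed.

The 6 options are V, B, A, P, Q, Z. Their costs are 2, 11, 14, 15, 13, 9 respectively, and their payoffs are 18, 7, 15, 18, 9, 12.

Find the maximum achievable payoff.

63

Treat it as a binary knapsack problem.
V + P + Q + Z: cost 2 + 15 + 13 + 9 = 39 ≤ 41, payoff 18 + 18 + 9 + 12 = 57.
V + B + P + Z: cost 2 + 11 + 15 + 9 = 37 ≤ 41, payoff 18 + 7 + 18 + 12 = 55.
V + A + P + Z: cost 2 + 14 + 15 + 9 = 40 ≤ 41, payoff 18 + 15 + 18 + 12 = 63.
Best is V, A, P, and Z with total payoff 63.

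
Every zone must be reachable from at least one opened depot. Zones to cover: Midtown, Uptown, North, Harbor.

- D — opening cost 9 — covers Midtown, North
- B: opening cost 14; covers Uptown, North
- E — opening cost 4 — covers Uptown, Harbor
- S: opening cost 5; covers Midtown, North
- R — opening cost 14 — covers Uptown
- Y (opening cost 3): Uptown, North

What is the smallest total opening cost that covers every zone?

9

The greedy cost-per-new-zone heuristic would pick Y, E, and S for 12, but a cheaper cover exists.
Choose E and S: together they cover Midtown, Uptown, North, Harbor — every zone.
Total opening cost: 4 + 5 = 9.
No cover costs less than 9.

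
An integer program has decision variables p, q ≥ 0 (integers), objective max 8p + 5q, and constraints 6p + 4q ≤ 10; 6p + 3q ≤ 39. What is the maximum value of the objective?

The continuous relaxation peaks at (1.67, 0) with value 13.33; rounding to a feasible lattice point costs some objective.
(p,q)=(1,1): 6·1+4·1=10≤10, 6·1+3·1=9≤39, objective 13.
(p,q)=(0,2): 6·0+4·2=8≤10, 6·0+3·2=6≤39, objective 10.
(p,q)=(1,0): 6·1+4·0=6≤10, 6·1+3·0=6≤39, objective 8.
No feasible integer point exceeds 13.

13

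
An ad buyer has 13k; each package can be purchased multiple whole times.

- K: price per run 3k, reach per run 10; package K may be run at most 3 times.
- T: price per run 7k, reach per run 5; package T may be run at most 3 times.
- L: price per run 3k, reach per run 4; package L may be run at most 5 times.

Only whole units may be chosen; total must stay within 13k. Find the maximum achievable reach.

34

K has the best ratio (10/3); taking only K gives at most 3×10 = 30 (stopped by the supply cap of 3).
Mixing does better — 3×K and 1×L: price 12 ≤ 13, reach 3·10 + 1·4 = 34.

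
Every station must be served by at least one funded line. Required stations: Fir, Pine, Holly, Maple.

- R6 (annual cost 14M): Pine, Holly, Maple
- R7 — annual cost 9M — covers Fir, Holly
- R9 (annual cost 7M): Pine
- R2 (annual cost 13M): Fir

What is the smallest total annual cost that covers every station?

23

Choose R6 and R7: together they cover Fir, Pine, Holly, Maple — every station.
Total annual cost: 14 + 9 = 23.
No cover costs less than 23.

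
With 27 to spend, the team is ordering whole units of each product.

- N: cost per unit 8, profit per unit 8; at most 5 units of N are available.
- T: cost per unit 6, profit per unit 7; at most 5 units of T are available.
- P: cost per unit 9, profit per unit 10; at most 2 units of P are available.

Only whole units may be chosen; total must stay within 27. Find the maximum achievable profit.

31

T has the best ratio (7/6); taking only T gives at most 4×7 = 28 (stopped by the cost limit).
Mixing does better — 3×T and 1×P: cost 27 ≤ 27, profit 3·7 + 1·10 = 31.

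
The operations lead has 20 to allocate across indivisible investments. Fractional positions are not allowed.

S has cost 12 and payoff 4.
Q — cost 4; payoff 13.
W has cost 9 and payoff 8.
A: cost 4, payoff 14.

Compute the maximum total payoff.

35

Q + A: cost 4 + 4 = 8 ≤ 20, payoff 13 + 14 = 27.
S + Q + A: cost 12 + 4 + 4 = 20 ≤ 20, payoff 4 + 13 + 14 = 31.
Q + W + A: cost 4 + 9 + 4 = 17 ≤ 20, payoff 13 + 8 + 14 = 35.
Best is Q, W, and A with total payoff 35.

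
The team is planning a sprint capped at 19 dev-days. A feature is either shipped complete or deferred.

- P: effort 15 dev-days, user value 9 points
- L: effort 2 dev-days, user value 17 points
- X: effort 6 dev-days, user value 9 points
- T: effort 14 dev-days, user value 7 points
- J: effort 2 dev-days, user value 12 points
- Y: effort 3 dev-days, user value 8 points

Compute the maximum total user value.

46

Take L, X, J, and Y: effort 2 + 6 + 2 + 3 = 13 ≤ 19, user value 17 + 9 + 12 + 8 = 46.
No other feasible combination does better.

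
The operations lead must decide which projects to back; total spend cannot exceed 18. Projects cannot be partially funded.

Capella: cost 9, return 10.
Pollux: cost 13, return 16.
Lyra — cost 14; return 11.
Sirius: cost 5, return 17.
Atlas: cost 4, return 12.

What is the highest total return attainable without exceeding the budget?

39

Take Capella, Sirius, and Atlas: cost 9 + 5 + 4 = 18 ≤ 18, return 10 + 17 + 12 = 39.
No other feasible combination does better.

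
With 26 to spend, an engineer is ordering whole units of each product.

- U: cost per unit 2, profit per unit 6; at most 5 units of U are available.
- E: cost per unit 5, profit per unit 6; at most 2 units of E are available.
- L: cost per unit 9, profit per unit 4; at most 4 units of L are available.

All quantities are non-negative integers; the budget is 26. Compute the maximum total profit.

U has the best ratio (6/2); taking only U gives at most 5×6 = 30 (stopped by the supply cap of 5).
Mixing does better — 5×U and 2×E: cost 20 ≤ 26, profit 5·6 + 2·6 = 42.

42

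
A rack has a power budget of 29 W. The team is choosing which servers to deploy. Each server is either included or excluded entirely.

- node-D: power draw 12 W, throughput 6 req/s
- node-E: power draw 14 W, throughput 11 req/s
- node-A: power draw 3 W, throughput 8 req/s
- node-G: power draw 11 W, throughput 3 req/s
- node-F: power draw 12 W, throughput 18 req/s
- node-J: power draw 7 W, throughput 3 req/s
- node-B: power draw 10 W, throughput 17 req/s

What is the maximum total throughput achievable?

43

Allowing fractional choices, the relaxed optimum would be about 46.1, but servers are indivisible.
node-A + node-F + node-B: power draw 3 + 12 + 10 = 25 ≤ 29, throughput 8 + 18 + 17 = 43.
node-F + node-J + node-B: power draw 12 + 7 + 10 = 29 ≤ 29, throughput 18 + 3 + 17 = 38.
node-E + node-A + node-F: power draw 14 + 3 + 12 = 29 ≤ 29, throughput 11 + 8 + 18 = 37.
Best is node-A, node-F, and node-B with total throughput 43.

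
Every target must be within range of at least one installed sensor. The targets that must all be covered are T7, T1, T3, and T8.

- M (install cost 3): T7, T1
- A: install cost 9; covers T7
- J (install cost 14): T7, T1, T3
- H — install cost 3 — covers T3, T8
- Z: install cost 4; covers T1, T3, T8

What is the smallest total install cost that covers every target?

6

The greedy cost-per-new-target heuristic would pick Z and M for 7, but a cheaper cover exists.
Choose M and H: together they cover T7, T1, T3, T8 — every target.
Total install cost: 3 + 3 = 6.
No cover costs less than 6.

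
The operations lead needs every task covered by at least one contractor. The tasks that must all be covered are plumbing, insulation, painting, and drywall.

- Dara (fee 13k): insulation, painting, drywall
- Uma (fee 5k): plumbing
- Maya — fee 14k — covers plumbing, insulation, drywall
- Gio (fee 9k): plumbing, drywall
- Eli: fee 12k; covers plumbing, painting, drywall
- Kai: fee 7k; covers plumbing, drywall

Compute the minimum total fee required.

The greedy cost-per-new-task heuristic would pick Kai and Dara for 20, but a cheaper cover exists.
Choose Dara and Uma: together they cover plumbing, insulation, painting, drywall — every task.
Total fee: 13 + 5 = 18.
No cover costs less than 18.

18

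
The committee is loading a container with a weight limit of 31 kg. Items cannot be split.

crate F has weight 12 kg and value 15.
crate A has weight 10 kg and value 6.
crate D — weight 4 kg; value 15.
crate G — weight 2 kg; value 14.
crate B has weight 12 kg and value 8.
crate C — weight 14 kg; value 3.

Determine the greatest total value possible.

52

Take crate F, crate D, crate G, and crate B: weight 12 + 4 + 2 + 12 = 30 ≤ 31, value 15 + 15 + 14 + 8 = 52.
No other feasible combination does better.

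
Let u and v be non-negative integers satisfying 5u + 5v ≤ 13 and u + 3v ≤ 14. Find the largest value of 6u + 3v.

The continuous relaxation peaks at (2.6, 0) with value 15.60; rounding to a feasible lattice point costs some objective.
(u,v)=(2,0): 5·2+5·0=10≤13, 1·2+3·0=2≤14, objective 12.
(u,v)=(1,1): 5·1+5·1=10≤13, 1·1+3·1=4≤14, objective 9.
(u,v)=(1,0): 5·1+5·0=5≤13, 1·1+3·0=1≤14, objective 6.
The best lattice point is (2,0), giving 12.

12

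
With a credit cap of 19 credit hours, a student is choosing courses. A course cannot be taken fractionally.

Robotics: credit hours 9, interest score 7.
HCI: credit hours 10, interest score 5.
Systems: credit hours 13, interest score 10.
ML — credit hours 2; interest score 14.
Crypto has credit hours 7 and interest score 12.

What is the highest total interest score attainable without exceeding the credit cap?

Take Robotics, ML, and Crypto: credit hours 9 + 2 + 7 = 18 ≤ 19, interest score 7 + 14 + 12 = 33.
No other feasible combination does better.

33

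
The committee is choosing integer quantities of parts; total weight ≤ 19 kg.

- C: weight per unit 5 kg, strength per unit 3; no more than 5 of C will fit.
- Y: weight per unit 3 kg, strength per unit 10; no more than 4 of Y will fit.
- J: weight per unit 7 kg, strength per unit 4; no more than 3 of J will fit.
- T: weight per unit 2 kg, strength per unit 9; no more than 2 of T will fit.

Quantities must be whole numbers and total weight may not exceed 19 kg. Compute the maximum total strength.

This is a bounded integer knapsack.
Take 4×Y and 2×T: weight 16 ≤ 19, strength 4·10 + 2·9 = 58.
T has the best ratio (9/2) and is taken to its limit of 2; remaining capacity is filled optimally with the others.

58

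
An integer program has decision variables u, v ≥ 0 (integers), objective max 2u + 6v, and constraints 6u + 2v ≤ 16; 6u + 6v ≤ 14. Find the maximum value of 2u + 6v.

12

Relaxing integrality, the LP optimum is 14.00 at (u,v) = (0, 2.33), which is not an integer point.
(u,v)=(0,2): 6·0+2·2=4≤16, 6·0+6·2=12≤14, objective 12.
(u,v)=(1,1): 6·1+2·1=8≤16, 6·1+6·1=12≤14, objective 8.
The best lattice point is (0,2), giving 12.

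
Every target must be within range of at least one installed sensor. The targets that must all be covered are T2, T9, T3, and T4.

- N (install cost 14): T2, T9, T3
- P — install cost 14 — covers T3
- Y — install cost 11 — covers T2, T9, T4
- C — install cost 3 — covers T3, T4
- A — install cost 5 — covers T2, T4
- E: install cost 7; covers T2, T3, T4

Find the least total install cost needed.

14

This is an integer covering problem.
The greedy cost-per-new-target heuristic would pick C, A, and Y for 19, but a cheaper cover exists.
Choose Y and C: together they cover T2, T9, T3, T4 — every target.
Total install cost: 11 + 3 = 14.
No cover costs less than 14.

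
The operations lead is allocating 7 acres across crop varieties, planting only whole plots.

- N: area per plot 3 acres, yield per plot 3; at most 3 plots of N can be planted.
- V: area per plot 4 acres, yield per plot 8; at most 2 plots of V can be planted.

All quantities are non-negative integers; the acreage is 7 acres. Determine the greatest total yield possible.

Take 1×N and 1×V: area 7 ≤ 7, yield 1·3 + 1·8 = 11.
No other integer combination yields more.

11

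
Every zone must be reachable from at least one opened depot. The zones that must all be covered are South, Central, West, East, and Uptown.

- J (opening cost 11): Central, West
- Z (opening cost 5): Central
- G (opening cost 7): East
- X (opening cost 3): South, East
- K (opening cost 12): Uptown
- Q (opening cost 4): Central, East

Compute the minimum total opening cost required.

The greedy cost-per-new-zone heuristic would pick X, Q, J, and K for 30, but a cheaper cover exists.
Choose J, X, and K: together they cover South, Central, West, East, Uptown — every zone.
Total opening cost: 11 + 3 + 12 = 26.
No cover costs less than 26.

26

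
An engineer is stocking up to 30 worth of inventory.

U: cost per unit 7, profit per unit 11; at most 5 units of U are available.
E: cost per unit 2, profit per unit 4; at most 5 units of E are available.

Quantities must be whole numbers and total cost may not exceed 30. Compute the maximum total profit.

This is a bounded integer knapsack.
Take 3×U and 4×E: cost 29 ≤ 30, profit 3·11 + 4·4 = 49.
No other integer combination yields more.

49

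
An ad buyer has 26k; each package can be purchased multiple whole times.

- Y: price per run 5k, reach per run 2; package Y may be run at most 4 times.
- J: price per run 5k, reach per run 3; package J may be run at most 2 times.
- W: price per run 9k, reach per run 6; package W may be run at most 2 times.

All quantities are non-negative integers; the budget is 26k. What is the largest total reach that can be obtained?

15

This is a bounded integer knapsack.
Take 1×J and 2×W: price 23 ≤ 26, reach 1·3 + 2·6 = 15.
W has the best ratio (6/9) and is taken to its limit of 2; remaining capacity is filled optimally with the others.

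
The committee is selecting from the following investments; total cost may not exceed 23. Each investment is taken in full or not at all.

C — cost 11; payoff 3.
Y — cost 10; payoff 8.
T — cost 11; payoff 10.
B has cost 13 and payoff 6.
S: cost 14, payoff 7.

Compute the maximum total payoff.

Allowing fractional choices, the relaxed optimum would be about 19.0, but investments are indivisible.
Y + T: cost 10 + 11 = 21 ≤ 23, payoff 8 + 10 = 18.
C + T: cost 11 + 11 = 22 ≤ 23, payoff 3 + 10 = 13.
Y + B: cost 10 + 13 = 23 ≤ 23, payoff 8 + 6 = 14.
Best is Y and T with total payoff 18.

18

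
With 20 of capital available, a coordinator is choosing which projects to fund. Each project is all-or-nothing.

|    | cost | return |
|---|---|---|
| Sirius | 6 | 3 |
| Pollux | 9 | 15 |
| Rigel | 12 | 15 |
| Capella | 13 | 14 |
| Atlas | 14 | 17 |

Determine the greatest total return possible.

Take Sirius and Atlas: cost 6 + 14 = 20 ≤ 20, return 3 + 17 = 20.
No other feasible combination does better.

20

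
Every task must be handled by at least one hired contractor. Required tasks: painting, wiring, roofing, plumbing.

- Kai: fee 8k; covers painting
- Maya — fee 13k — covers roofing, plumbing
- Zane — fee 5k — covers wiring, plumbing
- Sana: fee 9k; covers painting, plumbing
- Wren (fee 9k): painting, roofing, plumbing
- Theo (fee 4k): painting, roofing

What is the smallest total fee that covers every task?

9

This is a weighted set-cover instance.
Choose Zane and Theo: together they cover painting, wiring, roofing, plumbing — every task.
Total fee: 5 + 4 = 9.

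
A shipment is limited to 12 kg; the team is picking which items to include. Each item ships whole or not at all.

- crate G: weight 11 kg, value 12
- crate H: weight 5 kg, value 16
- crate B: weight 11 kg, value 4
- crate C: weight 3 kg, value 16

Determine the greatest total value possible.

Take crate H and crate C: weight 5 + 3 = 8 ≤ 12, value 16 + 16 = 32.
No other feasible combination does better.

32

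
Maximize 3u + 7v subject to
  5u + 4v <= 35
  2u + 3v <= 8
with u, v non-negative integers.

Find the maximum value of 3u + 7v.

17

The continuous relaxation peaks at (0, 2.67) with value 18.67; rounding to a feasible lattice point costs some objective.
(u,v)=(1,2): 5·1+4·2=13≤35, 2·1+3·2=8≤8, objective 17.
(u,v)=(0,2): 5·0+4·2=8≤35, 2·0+3·2=6≤8, objective 14.
(u,v)=(2,1): 5·2+4·1=14≤35, 2·2+3·1=7≤8, objective 13.
The best lattice point is (1,2), giving 17.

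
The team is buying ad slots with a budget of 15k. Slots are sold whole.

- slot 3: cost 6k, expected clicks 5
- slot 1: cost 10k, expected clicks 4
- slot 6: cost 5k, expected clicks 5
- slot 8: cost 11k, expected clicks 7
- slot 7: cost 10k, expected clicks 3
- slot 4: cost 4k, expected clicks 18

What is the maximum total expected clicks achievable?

28

slot 3 + slot 6 + slot 4: cost 6 + 5 + 4 = 15 ≤ 15, expected clicks 5 + 5 + 18 = 28.
slot 8 + slot 4: cost 11 + 4 = 15 ≤ 15, expected clicks 7 + 18 = 25.
slot 6 + slot 4: cost 5 + 4 = 9 ≤ 15, expected clicks 5 + 18 = 23.
Best is slot 3, slot 6, and slot 4 with total expected clicks 28.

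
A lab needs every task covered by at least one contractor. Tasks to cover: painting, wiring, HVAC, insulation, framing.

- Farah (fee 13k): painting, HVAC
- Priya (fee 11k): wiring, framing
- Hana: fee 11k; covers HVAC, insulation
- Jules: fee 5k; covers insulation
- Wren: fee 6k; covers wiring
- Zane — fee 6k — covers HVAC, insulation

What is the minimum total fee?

29

This is an integer covering problem.
Choose Farah, Priya, and Jules: together they cover painting, wiring, HVAC, insulation, framing — every task.
Total fee: 13 + 11 + 5 = 29.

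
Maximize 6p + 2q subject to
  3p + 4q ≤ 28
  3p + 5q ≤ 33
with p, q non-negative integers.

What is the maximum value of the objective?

The continuous relaxation peaks at (9.33, 0) with value 56.00; rounding to a feasible lattice point costs some objective.
(p,q)=(9,0): 3·9+4·0=27≤28, 3·9+5·0=27≤33, objective 54.
(p,q)=(8,1): 3·8+4·1=28≤28, 3·8+5·1=29≤33, objective 50.
(p,q)=(8,0): 3·8+4·0=24≤28, 3·8+5·0=24≤33, objective 48.
The best lattice point is (9,0), giving 54.

54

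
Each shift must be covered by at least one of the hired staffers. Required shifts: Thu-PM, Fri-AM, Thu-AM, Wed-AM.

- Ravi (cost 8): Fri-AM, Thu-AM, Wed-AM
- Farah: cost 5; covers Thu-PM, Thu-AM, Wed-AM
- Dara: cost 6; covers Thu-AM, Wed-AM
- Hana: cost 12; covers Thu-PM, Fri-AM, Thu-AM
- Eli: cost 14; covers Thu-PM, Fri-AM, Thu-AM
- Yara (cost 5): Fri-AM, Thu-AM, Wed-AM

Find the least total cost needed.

10

Choose Farah and Yara: together they cover Thu-PM, Fri-AM, Thu-AM, Wed-AM — every shift.
Total cost: 5 + 5 = 10.
No cover costs less than 10.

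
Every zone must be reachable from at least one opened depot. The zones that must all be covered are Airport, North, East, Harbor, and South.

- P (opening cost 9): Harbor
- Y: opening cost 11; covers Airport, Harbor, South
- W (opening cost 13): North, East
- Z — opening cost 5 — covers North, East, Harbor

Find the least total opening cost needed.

16

This is a weighted set-cover instance.
Choose Y and Z: together they cover Airport, North, East, Harbor, South — every zone.
Total opening cost: 11 + 5 = 16.
No cover costs less than 16.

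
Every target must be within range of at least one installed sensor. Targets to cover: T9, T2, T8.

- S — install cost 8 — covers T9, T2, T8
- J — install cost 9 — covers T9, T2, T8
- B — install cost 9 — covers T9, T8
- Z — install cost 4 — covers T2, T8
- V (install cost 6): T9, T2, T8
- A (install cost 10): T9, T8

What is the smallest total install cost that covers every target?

This is a weighted set-cover instance.
V alone covers T9, T2, T8 — every target.
Total install cost: 6.

6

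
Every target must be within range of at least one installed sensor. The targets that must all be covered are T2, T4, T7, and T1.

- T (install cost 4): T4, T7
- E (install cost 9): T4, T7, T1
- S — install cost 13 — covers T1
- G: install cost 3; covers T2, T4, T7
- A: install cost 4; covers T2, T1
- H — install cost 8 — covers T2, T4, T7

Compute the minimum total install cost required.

Choose G and A: together they cover T2, T4, T7, T1 — every target.
Total install cost: 3 + 4 = 7.
No cover costs less than 7.

7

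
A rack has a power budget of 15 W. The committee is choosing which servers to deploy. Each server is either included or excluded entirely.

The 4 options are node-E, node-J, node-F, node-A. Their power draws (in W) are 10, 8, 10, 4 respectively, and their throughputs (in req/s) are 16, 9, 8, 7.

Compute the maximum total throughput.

23

node-J + node-A: power draw 8 + 4 = 12 ≤ 15, throughput 9 + 7 = 16.
node-E: power draw 10 ≤ 15, throughput 16.
node-E + node-A: power draw 10 + 4 = 14 ≤ 15, throughput 16 + 7 = 23.
Best is node-E and node-A with total throughput 23.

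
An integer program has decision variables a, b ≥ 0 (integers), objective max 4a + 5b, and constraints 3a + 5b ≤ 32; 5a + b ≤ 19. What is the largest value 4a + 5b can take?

33

Relaxing integrality, the LP optimum is 34.86 at (a,b) = (2.86, 4.68), which is not an integer point.
(a,b)=(2,5): 3·2+5·5=31≤32, 5·2+1·5=15≤19, objective 33.
(a,b)=(3,4): 3·3+5·4=29≤32, 5·3+1·4=19≤19, objective 32.
The best lattice point is (2,5), giving 33.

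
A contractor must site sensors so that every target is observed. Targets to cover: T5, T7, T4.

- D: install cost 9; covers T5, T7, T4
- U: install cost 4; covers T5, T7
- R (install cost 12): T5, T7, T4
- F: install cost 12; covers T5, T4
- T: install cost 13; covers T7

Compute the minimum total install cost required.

This is an integer covering problem.
The greedy cost-per-new-target heuristic would pick U and D for 13, but a cheaper cover exists.
D alone covers T5, T7, T4 — every target.
Total install cost: 9.
No cover costs less than 9.

9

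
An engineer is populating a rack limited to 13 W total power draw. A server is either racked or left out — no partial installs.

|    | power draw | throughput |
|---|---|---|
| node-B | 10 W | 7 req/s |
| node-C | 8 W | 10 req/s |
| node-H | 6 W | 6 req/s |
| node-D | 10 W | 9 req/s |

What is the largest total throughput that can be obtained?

node-C: power draw 8 ≤ 13, throughput 10.
node-D: power draw 10 ≤ 13, throughput 9.
Best is node-C with total throughput 10.

10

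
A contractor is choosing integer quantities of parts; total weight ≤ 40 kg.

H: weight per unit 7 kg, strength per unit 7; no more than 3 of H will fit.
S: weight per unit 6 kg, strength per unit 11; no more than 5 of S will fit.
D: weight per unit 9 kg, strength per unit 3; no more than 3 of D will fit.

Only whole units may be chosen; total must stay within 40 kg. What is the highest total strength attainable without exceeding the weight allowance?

This is a bounded integer knapsack.
5×S and 1×D: weight 39 ≤ 40, strength 5·11 + 1·3 = 58.
1×H and 5×S: weight 37 ≤ 40, strength 1·7 + 5·11 = 62.
Best is 62.

62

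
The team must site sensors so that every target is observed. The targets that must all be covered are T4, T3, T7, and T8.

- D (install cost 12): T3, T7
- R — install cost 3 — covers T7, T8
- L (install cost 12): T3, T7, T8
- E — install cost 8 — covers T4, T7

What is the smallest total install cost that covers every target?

20

The greedy cost-per-new-target heuristic would pick R, E, and D for 23, but a cheaper cover exists.
Choose L and E: together they cover T4, T3, T7, T8 — every target.
Total install cost: 12 + 8 = 20.
No cover costs less than 20.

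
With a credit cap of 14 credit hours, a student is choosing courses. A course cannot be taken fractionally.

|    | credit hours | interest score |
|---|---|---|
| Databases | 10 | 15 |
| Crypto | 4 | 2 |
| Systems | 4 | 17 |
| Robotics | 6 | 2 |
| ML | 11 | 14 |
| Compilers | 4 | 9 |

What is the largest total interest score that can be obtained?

32

Allowing fractional choices, the relaxed optimum would be about 35.0, but courses are indivisible.
Crypto + Systems + Compilers: credit hours 4 + 4 + 4 = 12 ≤ 14, interest score 2 + 17 + 9 = 28.
Databases + Systems: credit hours 10 + 4 = 14 ≤ 14, interest score 15 + 17 = 32.
Best is Databases and Systems with total interest score 32.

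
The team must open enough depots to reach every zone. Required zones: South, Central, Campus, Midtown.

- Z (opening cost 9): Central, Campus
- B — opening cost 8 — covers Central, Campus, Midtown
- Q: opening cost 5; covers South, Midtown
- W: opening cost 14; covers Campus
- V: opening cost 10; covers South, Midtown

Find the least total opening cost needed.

13

Choose B and Q: together they cover South, Central, Campus, Midtown — every zone.
Total opening cost: 8 + 5 = 13.
No cover costs less than 13.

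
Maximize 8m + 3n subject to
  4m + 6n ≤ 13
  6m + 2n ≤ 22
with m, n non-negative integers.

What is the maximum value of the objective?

24

(m,n)=(3,0): 4·3+6·0=12≤13, 6·3+2·0=18≤22, objective 24.
(m,n)=(2,0): 4·2+6·0=8≤13, 6·2+2·0=12≤22, objective 16.
Maximum is 24 at (m,n)=(3,0).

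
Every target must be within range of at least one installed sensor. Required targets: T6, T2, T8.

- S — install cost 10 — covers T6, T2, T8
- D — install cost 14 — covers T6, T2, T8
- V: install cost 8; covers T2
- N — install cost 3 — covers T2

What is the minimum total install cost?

This is a weighted set-cover instance.
The greedy cost-per-new-target heuristic would pick N and S for 13, but a cheaper cover exists.
S alone covers T6, T2, T8 — every target.
Total install cost: 10.
No cover costs less than 10.

10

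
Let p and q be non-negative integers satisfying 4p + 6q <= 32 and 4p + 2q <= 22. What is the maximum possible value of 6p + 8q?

44

Relaxing integrality, the LP optimum is 45.50 at (p,q) = (4.25, 2.5), which is not an integer point.
(p,q)=(2,4): 4·2+6·4=32≤32, 4·2+2·4=16≤22, objective 44.
(p,q)=(3,3): 4·3+6·3=30≤32, 4·3+2·3=18≤22, objective 42.
(p,q)=(4,2): 4·4+6·2=28≤32, 4·4+2·2=20≤22, objective 40.
(p,q)=(5,1): 4·5+6·1=26≤32, 4·5+2·1=22≤22, objective 38.
The best lattice point is (2,4), giving 44.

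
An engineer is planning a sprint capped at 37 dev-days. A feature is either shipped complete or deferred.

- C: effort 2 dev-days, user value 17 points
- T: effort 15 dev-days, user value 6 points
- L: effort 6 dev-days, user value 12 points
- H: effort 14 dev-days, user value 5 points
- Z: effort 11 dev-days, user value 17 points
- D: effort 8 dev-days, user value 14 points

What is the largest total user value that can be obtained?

Treat it as a binary knapsack problem.
Allowing fractional choices, the relaxed optimum would be about 64.0, but features are indivisible.
C + H + Z + D: effort 2 + 14 + 11 + 8 = 35 ≤ 37, user value 17 + 5 + 17 + 14 = 53.
C + T + Z + D: effort 2 + 15 + 11 + 8 = 36 ≤ 37, user value 17 + 6 + 17 + 14 = 54.
C + L + Z + D: effort 2 + 6 + 11 + 8 = 27 ≤ 37, user value 17 + 12 + 17 + 14 = 60.
Best is C, L, Z, and D with total user value 60.

60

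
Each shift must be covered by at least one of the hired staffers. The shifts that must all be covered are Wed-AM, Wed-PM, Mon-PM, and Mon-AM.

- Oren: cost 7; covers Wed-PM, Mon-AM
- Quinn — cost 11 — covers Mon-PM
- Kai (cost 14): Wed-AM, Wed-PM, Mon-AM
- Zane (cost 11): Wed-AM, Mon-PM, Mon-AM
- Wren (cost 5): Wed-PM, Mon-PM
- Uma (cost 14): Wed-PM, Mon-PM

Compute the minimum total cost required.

16

Choose Zane and Wren: together they cover Wed-AM, Wed-PM, Mon-PM, Mon-AM — every shift.
Total cost: 11 + 5 = 16.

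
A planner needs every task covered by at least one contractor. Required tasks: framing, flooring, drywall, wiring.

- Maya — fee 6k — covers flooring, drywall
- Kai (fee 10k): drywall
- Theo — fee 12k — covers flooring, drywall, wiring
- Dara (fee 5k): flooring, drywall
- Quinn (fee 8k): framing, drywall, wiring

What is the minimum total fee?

13

Choose Dara and Quinn: together they cover framing, flooring, drywall, wiring — every task.
Total fee: 5 + 8 = 13.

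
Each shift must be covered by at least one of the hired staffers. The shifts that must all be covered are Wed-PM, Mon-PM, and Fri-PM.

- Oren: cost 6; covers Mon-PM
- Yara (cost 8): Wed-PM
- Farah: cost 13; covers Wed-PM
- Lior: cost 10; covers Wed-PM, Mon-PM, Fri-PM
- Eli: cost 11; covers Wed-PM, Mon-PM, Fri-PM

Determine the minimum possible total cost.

10

Lior alone covers Wed-PM, Mon-PM, Fri-PM — every shift.
Total cost: 10.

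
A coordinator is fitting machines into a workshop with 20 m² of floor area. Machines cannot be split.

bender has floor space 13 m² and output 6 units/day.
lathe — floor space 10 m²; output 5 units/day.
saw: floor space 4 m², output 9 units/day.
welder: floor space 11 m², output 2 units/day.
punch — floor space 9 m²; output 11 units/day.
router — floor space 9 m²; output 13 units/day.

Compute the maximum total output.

Allowing fractional choices, the relaxed optimum would be about 30.6, but machines are indivisible.
saw + router: floor space 4 + 9 = 13 ≤ 20, output 9 + 13 = 22.
punch + router: floor space 9 + 9 = 18 ≤ 20, output 11 + 13 = 24.
Best is punch and router with total output 24.

24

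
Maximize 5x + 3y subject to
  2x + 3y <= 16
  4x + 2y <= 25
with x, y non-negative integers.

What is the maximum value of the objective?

31

(x,y)=(5,2) is feasible, giving 31.
(x,y)=(6,0) is feasible, giving 30.
No feasible integer point exceeds 31.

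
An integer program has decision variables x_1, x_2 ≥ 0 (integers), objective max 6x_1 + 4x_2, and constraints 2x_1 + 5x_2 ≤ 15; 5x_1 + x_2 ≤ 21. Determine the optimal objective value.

Relaxing integrality, the LP optimum is 29.22 at (x_1,x_2) = (3.91, 1.43), which is not an integer point.
(x_1,x_2)=(4,1): 2·4+5·1=13≤15, 5·4+1·1=21≤21, objective 28.
(x_1,x_2)=(4,0): 2·4+5·0=8≤15, 5·4+1·0=20≤21, objective 24.
(x_1,x_2)=(3,1): 2·3+5·1=11≤15, 5·3+1·1=16≤21, objective 22.
(x_1,x_2)=(2,2): 2·2+5·2=14≤15, 5·2+1·2=12≤21, objective 20.
The best lattice point is (4,1), giving 28.

28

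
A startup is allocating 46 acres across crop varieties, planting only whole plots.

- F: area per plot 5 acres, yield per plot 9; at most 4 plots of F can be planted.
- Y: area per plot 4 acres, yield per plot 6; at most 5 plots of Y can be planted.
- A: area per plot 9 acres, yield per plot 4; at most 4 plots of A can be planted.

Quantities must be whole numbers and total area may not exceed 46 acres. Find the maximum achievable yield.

This is a bounded integer knapsack.
4×F, 4×Y, and 1×A: area 45 ≤ 46, yield 4·9 + 4·6 + 1·4 = 64.
4×F and 5×Y: area 40 ≤ 46, yield 4·9 + 5·6 = 66.
Best is 66.

66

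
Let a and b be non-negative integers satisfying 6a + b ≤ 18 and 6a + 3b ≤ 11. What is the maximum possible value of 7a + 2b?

9

Relaxing integrality, the LP optimum is 12.83 at (a,b) = (1.83, 0), which is not an integer point.
(a,b)=(1,1): 6·1+1·1=7≤18, 6·1+3·1=9≤11, objective 9.
(a,b)=(1,0): 6·1+1·0=6≤18, 6·1+3·0=6≤11, objective 7.
(a,b)=(0,2): 6·0+1·2=2≤18, 6·0+3·2=6≤11, objective 4.
The best lattice point is (1,1), giving 9.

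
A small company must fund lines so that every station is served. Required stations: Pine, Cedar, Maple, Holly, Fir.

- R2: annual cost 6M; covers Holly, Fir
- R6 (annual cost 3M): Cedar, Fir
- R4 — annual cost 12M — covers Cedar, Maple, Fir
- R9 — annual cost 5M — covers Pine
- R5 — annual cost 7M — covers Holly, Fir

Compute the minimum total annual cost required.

23

This is a weighted set-cover instance.
Choose R2, R4, and R9: together they cover Pine, Cedar, Maple, Holly, Fir — every station.
Total annual cost: 6 + 12 + 5 = 23.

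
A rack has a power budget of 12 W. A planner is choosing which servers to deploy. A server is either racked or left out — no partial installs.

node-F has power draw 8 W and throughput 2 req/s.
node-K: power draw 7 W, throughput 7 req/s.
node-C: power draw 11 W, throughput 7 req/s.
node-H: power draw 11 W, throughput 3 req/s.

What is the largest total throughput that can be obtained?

7

This is a 0-1 knapsack instance.
node-C: power draw 11 ≤ 12, throughput 7.
node-K: power draw 7 ≤ 12, throughput 7.
node-H: power draw 11 ≤ 12, throughput 3.
The maximum throughput is 7; one optimal choice is node-K.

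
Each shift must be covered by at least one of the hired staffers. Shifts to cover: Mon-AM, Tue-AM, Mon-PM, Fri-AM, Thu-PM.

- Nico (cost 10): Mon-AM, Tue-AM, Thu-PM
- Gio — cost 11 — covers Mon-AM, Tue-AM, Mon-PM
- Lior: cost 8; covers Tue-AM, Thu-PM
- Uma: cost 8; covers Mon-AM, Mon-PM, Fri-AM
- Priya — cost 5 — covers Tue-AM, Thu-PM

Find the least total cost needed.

13

This is an integer covering problem.
Choose Uma and Priya: together they cover Mon-AM, Tue-AM, Mon-PM, Fri-AM, Thu-PM — every shift.
Total cost: 8 + 5 = 13.
No cover costs less than 13.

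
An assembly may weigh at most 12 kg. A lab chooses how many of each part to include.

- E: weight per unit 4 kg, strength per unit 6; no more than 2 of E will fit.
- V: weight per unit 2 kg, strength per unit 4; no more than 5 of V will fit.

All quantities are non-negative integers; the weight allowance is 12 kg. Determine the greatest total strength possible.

This is a bounded integer knapsack.
V has the best ratio (4/2); taking only V gives at most 5×4 = 20 (stopped by the supply cap of 5).
Mixing does better — 1×E and 4×V: weight 12 ≤ 12, strength 1·6 + 4·4 = 22.

22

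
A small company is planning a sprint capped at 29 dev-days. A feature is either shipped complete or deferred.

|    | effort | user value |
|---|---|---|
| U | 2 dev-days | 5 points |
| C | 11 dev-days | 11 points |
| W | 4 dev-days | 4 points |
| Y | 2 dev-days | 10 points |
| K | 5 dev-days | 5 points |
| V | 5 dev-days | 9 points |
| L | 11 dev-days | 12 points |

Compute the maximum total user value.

45

U + C + W + Y + K + V: effort 2 + 11 + 4 + 2 + 5 + 5 = 29 ≤ 29, user value 5 + 11 + 4 + 10 + 5 + 9 = 44.
U + W + Y + K + V + L: effort 2 + 4 + 2 + 5 + 5 + 11 = 29 ≤ 29, user value 5 + 4 + 10 + 5 + 9 + 12 = 45.
Best is U, W, Y, K, V, and L with total user value 45.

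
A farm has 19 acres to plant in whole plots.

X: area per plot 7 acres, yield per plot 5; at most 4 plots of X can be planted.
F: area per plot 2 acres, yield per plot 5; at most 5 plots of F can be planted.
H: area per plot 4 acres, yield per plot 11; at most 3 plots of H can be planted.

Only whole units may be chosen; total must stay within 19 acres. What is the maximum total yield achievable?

H has the best ratio (11/4); taking only H gives at most 3×11 = 33 (stopped by the supply cap of 3).
Mixing does better — 3×F and 3×H: area 18 ≤ 19, yield 3·5 + 3·11 = 48.

48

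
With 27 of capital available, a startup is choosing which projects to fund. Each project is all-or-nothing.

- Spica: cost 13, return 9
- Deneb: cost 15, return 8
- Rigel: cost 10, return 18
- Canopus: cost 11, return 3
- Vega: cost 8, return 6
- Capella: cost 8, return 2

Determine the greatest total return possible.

27

Allowing fractional choices, the relaxed optimum would be about 30.2, but projects are indivisible.
Rigel + Vega + Capella: cost 10 + 8 + 8 = 26 ≤ 27, return 18 + 6 + 2 = 26.
Spica + Rigel: cost 13 + 10 = 23 ≤ 27, return 9 + 18 = 27.
Deneb + Rigel: cost 15 + 10 = 25 ≤ 27, return 8 + 18 = 26.
Best is Spica and Rigel with total return 27.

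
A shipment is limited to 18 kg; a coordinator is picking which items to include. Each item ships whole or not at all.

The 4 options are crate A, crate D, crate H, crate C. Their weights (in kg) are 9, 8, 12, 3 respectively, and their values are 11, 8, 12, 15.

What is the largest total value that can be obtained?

This is a 0-1 knapsack instance.
Allowing fractional choices, the relaxed optimum would be about 32.0, but items are indivisible.
crate D + crate C: weight 8 + 3 = 11 ≤ 18, value 8 + 15 = 23.
crate A + crate C: weight 9 + 3 = 12 ≤ 18, value 11 + 15 = 26.
crate H + crate C: weight 12 + 3 = 15 ≤ 18, value 12 + 15 = 27.
Best is crate H and crate C with total value 27.

27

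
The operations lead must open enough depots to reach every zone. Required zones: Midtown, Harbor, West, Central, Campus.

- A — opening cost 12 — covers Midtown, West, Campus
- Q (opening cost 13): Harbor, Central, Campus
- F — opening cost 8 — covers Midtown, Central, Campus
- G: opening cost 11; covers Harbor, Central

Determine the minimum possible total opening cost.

The greedy cost-per-new-zone heuristic would pick F, G, and A for 31, but a cheaper cover exists.
Choose A and G: together they cover Midtown, Harbor, West, Central, Campus — every zone.
Total opening cost: 12 + 11 = 23.
No cover costs less than 23.

23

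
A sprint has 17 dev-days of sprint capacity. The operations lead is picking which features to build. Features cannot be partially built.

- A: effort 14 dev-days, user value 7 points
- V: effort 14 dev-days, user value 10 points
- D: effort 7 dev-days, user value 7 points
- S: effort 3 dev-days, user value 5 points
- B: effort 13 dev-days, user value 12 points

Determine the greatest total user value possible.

17

Allowing fractional choices, the relaxed optimum would be about 18.5, but features are indivisible.
S + B: effort 3 + 13 = 16 ≤ 17, user value 5 + 12 = 17.
V + S: effort 14 + 3 = 17 ≤ 17, user value 10 + 5 = 15.
D + S: effort 7 + 3 = 10 ≤ 17, user value 7 + 5 = 12.
Best is S and B with total user value 17.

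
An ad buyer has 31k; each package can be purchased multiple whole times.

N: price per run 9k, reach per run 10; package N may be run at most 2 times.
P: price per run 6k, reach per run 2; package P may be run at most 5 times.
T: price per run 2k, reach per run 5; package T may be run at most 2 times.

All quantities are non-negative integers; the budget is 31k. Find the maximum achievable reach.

This is a bounded integer knapsack.
2×N, 1×P, and 2×T: price 28 ≤ 31, reach 2·10 + 1·2 + 2·5 = 32.
2×N and 2×T: price 22 ≤ 31, reach 2·10 + 2·5 = 30.
Best is 32.

32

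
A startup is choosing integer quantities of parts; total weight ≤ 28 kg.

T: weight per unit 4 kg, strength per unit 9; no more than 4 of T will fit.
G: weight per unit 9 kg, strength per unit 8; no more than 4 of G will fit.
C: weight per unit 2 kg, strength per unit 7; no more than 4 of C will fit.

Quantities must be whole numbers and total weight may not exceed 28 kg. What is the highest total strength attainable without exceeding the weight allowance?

64

4×T and 4×C: weight 24 ≤ 28, strength 4·9 + 4·7 = 64.
4×T and 3×C: weight 22 ≤ 28, strength 4·9 + 3·7 = 57.
Best is 64.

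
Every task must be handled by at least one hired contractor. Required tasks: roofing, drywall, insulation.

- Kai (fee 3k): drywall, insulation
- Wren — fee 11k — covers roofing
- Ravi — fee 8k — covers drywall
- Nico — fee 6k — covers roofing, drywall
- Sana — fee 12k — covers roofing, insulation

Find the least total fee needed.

This is an integer covering problem.
Choose Kai and Nico: together they cover roofing, drywall, insulation — every task.
Total fee: 3 + 6 = 9.

9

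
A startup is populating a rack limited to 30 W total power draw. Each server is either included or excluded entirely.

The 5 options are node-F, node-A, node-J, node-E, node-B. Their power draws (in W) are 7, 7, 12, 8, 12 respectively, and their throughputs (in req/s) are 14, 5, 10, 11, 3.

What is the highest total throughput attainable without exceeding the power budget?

35

This is a 0-1 knapsack instance.
node-F + node-A + node-E: power draw 7 + 7 + 8 = 22 ≤ 30, throughput 14 + 5 + 11 = 30.
node-F + node-A + node-J: power draw 7 + 7 + 12 = 26 ≤ 30, throughput 14 + 5 + 10 = 29.
node-F + node-J + node-E: power draw 7 + 12 + 8 = 27 ≤ 30, throughput 14 + 10 + 11 = 35.
Best is node-F, node-J, and node-E with total throughput 35.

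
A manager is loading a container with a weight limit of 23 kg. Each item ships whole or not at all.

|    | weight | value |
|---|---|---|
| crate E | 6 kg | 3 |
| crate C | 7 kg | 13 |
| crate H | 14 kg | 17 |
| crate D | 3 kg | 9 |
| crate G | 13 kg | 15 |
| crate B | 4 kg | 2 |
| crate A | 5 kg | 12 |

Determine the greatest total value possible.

38

This is a 0-1 knapsack instance.
Allowing fractional choices, the relaxed optimum would be about 43.7, but items are indivisible.
crate H + crate D + crate A: weight 14 + 3 + 5 = 22 ≤ 23, value 17 + 9 + 12 = 38.
crate C + crate D + crate G: weight 7 + 3 + 13 = 23 ≤ 23, value 13 + 9 + 15 = 37.
crate E + crate C + crate D + crate A: weight 6 + 7 + 3 + 5 = 21 ≤ 23, value 3 + 13 + 9 + 12 = 37.
Best is crate H, crate D, and crate A with total value 38.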